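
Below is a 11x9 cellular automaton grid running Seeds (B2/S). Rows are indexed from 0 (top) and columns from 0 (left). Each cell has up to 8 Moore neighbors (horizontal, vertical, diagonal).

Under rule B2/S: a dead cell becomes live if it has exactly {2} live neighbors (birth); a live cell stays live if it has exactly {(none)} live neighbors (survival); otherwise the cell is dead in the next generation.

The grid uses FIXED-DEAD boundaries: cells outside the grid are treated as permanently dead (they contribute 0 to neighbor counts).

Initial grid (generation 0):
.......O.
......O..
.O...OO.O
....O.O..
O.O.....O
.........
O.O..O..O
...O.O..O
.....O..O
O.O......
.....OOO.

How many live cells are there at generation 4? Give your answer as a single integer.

Simulating step by step:
Generation 0 (given above): 25 live cells
Generation 1: 31 live cells
......O..
........O
....O....
O.OO....O
.O.O.O.O.
O.OO...OO
.O.O..OO.
.OO......
.OOO..OO.
.O..O...O
.O.......
Generation 2: 22 live cells
.......O.
.....O.O.
.OO....OO
.....OOO.
.........
.....O...
....O....
....OO..O
....OO..O
.....OO..
O.O......
Generation 3: 20 live cells
........O
.OO......
....O....
.OO......
....O..O.
....O....
...O..O..
......OO.
...O.....
.O.O...O.
.O...OO..
Generation 4: 23 live cells
.OO......
...O.....
O........
....OO...
.OO..O...
......OO.
....O....
..OOOO...
....O...O
O....O...
O...O..O.
Population at generation 4: 23

Answer: 23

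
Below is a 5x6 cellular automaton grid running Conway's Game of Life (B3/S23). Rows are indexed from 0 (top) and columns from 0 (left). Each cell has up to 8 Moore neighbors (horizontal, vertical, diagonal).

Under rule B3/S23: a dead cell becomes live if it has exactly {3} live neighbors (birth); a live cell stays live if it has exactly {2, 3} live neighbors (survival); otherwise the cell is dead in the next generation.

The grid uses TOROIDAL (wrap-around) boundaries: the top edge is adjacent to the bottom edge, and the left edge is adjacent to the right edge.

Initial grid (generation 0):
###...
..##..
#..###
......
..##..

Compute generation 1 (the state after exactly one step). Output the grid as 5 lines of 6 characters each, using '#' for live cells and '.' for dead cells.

Answer: ......
......
..####
..#..#
..##..

Derivation:
Simulating step by step:
Generation 0 (given above): 11 live cells
Generation 1: 8 live cells
(generation 1 grid is the final answer)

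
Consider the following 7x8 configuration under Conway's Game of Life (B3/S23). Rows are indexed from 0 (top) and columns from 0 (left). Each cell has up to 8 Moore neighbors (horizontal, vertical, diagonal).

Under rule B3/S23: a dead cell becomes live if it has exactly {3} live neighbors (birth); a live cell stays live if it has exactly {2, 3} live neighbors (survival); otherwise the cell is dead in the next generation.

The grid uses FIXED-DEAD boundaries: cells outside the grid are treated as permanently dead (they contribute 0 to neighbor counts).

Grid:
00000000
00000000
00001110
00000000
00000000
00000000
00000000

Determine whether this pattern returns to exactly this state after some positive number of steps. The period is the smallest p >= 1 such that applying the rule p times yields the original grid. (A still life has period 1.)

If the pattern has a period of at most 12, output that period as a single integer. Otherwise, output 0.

Answer: 2

Derivation:
Simulating and comparing each generation to the original:
Gen 0 (original, given above): 3 live cells
Gen 1: 3 live cells, differs from original
Gen 2: 3 live cells, MATCHES original -> period = 2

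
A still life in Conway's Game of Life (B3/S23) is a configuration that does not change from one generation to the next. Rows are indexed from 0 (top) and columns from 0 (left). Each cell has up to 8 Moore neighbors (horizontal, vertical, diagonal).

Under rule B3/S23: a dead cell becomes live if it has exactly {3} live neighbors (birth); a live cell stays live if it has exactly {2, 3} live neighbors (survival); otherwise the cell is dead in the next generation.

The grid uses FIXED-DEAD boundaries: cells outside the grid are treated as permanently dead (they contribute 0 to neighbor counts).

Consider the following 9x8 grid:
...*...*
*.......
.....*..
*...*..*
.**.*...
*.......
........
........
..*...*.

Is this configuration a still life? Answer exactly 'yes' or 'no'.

Compute generation 1 and compare to generation 0 (given above):
Generation 1:
........
........
........
.*.***..
**.*....
.*......
........
........
........
Cell (0,3) differs: gen0=1 vs gen1=0 -> NOT a still life.

Answer: no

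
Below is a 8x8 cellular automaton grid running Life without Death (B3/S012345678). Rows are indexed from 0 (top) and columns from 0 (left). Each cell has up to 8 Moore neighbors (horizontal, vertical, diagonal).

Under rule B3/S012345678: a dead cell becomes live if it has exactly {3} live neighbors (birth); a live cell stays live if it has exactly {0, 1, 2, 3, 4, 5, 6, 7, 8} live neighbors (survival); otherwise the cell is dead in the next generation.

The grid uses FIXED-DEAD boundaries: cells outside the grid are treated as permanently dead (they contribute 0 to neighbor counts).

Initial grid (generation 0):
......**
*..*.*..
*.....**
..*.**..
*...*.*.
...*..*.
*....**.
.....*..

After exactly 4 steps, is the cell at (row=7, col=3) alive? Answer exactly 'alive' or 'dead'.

Simulating step by step:
Generation 0 (given above): 20 live cells
Generation 1: 29 live cells
......**
*..*.*..
**.*..**
.*****.*
*...*.*.
...**.**
*...***.
.....**.
Generation 2: 35 live cells
......**
******..
**.*..**
.*****.*
**..*.*.
...**.**
*..****.
....***.
Generation 3: 44 live cells
.*******
******..
**.*..**
.*****.*
**..*.*.
*****.**
*..****.
...****.
Generation 4: 45 live cells
********
******..
**.*..**
.*****.*
**..*.*.
*****.**
*..****.
...****.

Cell (7,3) at generation 4: 1 -> alive

Answer: alive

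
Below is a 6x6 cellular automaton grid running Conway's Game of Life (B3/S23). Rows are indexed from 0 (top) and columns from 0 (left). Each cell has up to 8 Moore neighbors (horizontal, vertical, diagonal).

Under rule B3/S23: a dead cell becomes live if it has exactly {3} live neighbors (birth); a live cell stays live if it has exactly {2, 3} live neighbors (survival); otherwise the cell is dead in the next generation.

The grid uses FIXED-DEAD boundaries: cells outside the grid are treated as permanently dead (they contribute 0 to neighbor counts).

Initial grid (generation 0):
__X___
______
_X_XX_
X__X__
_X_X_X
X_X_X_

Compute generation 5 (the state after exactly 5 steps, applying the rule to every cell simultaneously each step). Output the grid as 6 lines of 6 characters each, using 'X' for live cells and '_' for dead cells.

Answer: ______
______
______
______
______
______

Derivation:
Simulating step by step:
Generation 0 (given above): 12 live cells
Generation 1: 15 live cells
______
__XX__
__XXX_
XX_X__
XX_X__
_XXXX_
Generation 2: 8 live cells
______
__X_X_
____X_
X_____
______
XX_XX_
Generation 3: 4 live cells
______
___X__
___X__
______
XX____
______
Generation 4: 0 live cells
______
______
______
______
______
______
Generation 5: 0 live cells
(generation 5 grid is the final answer)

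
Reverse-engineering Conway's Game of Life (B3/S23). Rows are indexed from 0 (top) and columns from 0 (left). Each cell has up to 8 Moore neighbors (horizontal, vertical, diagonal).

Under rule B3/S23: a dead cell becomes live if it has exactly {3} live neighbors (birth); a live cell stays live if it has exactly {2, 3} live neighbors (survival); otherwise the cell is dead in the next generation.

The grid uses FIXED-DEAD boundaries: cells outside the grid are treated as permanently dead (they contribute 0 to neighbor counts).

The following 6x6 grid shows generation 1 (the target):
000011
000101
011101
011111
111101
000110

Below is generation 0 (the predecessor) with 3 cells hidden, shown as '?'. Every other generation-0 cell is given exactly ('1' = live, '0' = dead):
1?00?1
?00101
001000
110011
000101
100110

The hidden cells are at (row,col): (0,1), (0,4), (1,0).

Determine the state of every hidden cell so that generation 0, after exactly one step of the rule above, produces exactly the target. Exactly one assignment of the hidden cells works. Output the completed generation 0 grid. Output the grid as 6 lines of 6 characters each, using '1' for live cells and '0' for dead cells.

Answer: 100011
000101
001000
110011
000101
100110

Derivation:
Hidden generation-0 cells (in order): (0,1), (0,4), (1,0).
A hidden cell only influences target cells in its own 3x3 neighborhood. Try each of the 2^3 = 8 assignments, step the completed generation 0 forward once under B3/S23, and compare with the target:
  (0,1)=0 (0,4)=0 (1,0)=0 -> step gives (0,5)='0' but target has '1' -> reject
  (0,1)=0 (0,4)=0 (1,0)=1 -> step gives (0,5)='0' but target has '1' -> reject
  (0,1)=0 (0,4)=1 (1,0)=0 -> step reproduces the target at every cell -> ACCEPT
  (0,1)=0 (0,4)=1 (1,0)=1 -> step gives (1,1)='1' but target has '0' -> reject
  (0,1)=1 (0,4)=0 (1,0)=0 -> step gives (0,5)='0' but target has '1' -> reject
  (0,1)=1 (0,4)=0 (1,0)=1 -> step gives (0,0)='1' but target has '0' -> reject
  (0,1)=1 (0,4)=1 (1,0)=0 -> step gives (1,1)='1' but target has '0' -> reject
  (0,1)=1 (0,4)=1 (1,0)=1 -> step gives (0,0)='1' but target has '0' -> reject
Unique solution: (0,1)=dead, (0,4)=live, (1,0)=dead.
Check: live-neighbor counts of every cell in the completed generation 0:
011232
122242
232343
123332
333363
012232
Applying B3/S23 to generation 0 with these counts gives:
000011
000101
011101
011111
111101
000110
which matches the target exactly.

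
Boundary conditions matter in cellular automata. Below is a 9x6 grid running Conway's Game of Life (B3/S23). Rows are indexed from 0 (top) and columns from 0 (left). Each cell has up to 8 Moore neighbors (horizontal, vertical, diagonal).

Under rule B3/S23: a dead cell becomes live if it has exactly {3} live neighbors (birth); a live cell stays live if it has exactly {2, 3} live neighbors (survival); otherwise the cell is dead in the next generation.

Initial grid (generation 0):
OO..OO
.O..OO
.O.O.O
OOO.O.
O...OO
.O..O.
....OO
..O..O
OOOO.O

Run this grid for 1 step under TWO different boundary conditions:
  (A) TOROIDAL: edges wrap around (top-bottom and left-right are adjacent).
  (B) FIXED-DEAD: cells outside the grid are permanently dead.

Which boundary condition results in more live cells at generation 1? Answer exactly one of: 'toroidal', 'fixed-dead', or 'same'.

Answer: fixed-dead

Derivation:
Under TOROIDAL boundary, generation 1:
......
.O.O..
...O..
..O...
..O.O.
...O..
O..OOO
..O...
...O..
Population = 13

Under FIXED-DEAD boundary, generation 1:
OO..OO
.O.O..
...O.O
O.O...
O.O.OO
...O..
...OOO
..O..O
.OOOO.
Population = 24

Comparison: toroidal=13, fixed-dead=24 -> fixed-dead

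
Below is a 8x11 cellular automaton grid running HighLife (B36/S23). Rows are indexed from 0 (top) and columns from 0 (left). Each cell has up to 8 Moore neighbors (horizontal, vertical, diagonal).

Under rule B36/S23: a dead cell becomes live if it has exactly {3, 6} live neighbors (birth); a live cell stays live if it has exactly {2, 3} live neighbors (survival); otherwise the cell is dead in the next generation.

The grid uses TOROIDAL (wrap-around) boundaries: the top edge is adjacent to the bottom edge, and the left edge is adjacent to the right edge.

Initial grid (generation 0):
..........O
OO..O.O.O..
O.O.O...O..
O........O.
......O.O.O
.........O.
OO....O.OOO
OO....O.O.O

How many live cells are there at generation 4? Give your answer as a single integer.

Simulating step by step:
Generation 0 (given above): 27 live cells
Generation 1: 28 live cells
O....O....O
OO.O.O.O.OO
O..O.O.OOO.
OO.....OOO.
........O.O
...........
.O......O..
.O......OO.
Generation 2: 21 live cells
..O.O.O....
.OO..O.O...
...........
OO....O....
O......OO.O
.........O.
........OO.
.O......OOO
Generation 3: 30 live cells
O.OO.OOOOO.
.OOO.OO....
O.O...O....
OO.....O..O
OO.....OOOO
.......O...
...........
.......OO.O
Generation 4: 28 live cells
O..O.O...OO
O.......O.O
.O.O.OOO..O
..O...OO...
.O....OO.O.
O......O.OO
.......OO..
..........O
Population at generation 4: 28

Answer: 28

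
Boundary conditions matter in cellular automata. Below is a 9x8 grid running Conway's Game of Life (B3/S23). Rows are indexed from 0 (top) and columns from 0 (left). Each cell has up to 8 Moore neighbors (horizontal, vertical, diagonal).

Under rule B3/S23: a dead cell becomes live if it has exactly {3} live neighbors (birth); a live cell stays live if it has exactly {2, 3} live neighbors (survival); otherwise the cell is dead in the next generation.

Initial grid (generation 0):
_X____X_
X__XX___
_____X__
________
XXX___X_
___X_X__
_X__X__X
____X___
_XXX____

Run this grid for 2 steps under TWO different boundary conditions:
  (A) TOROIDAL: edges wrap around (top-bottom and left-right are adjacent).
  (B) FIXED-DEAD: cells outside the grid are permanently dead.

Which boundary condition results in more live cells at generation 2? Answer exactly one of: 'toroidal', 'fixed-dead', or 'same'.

Under TOROIDAL boundary, generation 2:
XX__XX__
___XXX__
____XX__
_XX_____
XXXXXXX_
______X_
X_X____X
XX___X__
___XX___
Population = 27

Under FIXED-DEAD boundary, generation 2:
________
____XX__
____XX__
_XX_____
XXXXXX__
_X____X_
__X___X_
_____X__
__XX____
Population = 19

Comparison: toroidal=27, fixed-dead=19 -> toroidal

Answer: toroidal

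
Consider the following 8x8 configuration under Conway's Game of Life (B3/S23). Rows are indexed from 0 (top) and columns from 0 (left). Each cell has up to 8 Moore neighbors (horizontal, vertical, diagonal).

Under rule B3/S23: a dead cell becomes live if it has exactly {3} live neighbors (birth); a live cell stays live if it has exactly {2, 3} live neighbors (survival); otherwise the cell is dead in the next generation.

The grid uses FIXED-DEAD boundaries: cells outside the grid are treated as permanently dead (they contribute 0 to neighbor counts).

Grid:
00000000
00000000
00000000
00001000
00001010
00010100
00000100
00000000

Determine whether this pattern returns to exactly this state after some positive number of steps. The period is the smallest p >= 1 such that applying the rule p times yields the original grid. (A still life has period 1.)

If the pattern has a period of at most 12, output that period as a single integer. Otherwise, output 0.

Answer: 2

Derivation:
Simulating and comparing each generation to the original:
Gen 0 (original, given above): 6 live cells
Gen 1: 6 live cells, differs from original
Gen 2: 6 live cells, MATCHES original -> period = 2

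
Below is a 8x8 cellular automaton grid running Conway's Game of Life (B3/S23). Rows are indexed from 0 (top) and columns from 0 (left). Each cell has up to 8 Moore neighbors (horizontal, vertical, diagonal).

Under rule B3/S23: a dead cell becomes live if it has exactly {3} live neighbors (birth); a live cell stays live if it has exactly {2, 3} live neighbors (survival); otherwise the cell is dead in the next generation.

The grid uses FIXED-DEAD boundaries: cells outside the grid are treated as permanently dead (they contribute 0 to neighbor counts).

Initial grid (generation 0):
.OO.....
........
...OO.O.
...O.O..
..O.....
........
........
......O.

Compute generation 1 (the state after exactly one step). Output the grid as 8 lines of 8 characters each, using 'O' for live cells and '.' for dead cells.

Simulating step by step:
Generation 0 (given above): 9 live cells
Generation 1: 8 live cells
(generation 1 grid is the final answer)

Answer: ........
..OO....
...OOO..
..OO.O..
........
........
........
........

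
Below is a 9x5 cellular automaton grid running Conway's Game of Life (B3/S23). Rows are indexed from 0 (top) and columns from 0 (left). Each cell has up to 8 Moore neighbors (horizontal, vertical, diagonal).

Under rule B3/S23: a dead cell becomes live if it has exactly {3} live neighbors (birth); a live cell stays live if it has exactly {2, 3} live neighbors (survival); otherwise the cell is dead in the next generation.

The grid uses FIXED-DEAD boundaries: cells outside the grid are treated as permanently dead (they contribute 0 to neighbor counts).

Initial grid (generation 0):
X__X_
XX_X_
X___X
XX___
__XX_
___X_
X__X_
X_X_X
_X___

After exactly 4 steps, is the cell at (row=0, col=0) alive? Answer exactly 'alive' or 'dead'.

Simulating step by step:
Generation 0 (given above): 18 live cells
Generation 1: 26 live cells
XXX__
XXXXX
__X__
XXXX_
_XXX_
___XX
_XXXX
X_XX_
_X___
Generation 2: 10 live cells
X____
X____
____X
X____
X____
_____
_X___
X___X
_XX__
Generation 3: 3 live cells
_____
_____
_____
_____
_____
_____
_____
X_X__
_X___
Generation 4: 2 live cells
_____
_____
_____
_____
_____
_____
_____
_X___
_X___

Cell (0,0) at generation 4: 0 -> dead

Answer: dead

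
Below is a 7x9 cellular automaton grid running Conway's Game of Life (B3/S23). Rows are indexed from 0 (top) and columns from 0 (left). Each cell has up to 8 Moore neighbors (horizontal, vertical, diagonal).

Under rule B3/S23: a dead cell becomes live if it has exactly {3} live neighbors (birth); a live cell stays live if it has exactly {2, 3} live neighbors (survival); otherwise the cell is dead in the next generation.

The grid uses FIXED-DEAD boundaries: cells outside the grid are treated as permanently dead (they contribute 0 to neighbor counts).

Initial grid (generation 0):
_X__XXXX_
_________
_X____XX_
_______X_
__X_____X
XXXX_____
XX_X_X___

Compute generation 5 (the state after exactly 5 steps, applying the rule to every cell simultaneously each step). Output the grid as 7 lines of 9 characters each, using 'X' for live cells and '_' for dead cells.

Simulating step by step:
Generation 0 (given above): 19 live cells
Generation 1: 15 live cells
_____XX__
_________
______XX_
______XXX
__XX_____
X__XX____
X__XX____
Generation 2: 13 live cells
_________
_____X_X_
______X_X
______X_X
__XXX__X_
_X_______
___XX____
Generation 3: 12 live cells
_________
______XX_
_____XX_X
___X_XX_X
__XX___X_
_________
_________
Generation 4: 14 live cells
_________
_____XXX_
____X___X
__XX_X__X
__XXX_XX_
_________
_________
Generation 5: 17 live cells
(generation 5 grid is the final answer)

Answer: ______X__
_____XXX_
___XX___X
__X__XX_X
__X_XXXX_
___X_____
_________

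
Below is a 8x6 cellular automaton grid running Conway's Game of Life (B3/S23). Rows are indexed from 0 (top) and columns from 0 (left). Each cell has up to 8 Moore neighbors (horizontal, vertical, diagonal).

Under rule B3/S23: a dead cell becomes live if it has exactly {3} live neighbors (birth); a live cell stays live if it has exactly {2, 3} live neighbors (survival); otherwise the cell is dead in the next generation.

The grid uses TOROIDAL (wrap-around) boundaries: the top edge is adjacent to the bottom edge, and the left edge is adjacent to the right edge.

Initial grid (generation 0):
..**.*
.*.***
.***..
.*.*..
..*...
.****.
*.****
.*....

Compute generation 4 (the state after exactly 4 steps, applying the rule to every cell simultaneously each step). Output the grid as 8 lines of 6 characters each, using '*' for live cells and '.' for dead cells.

Answer: *...**
*..*..
*.*...
......
*.....
**...*
*.*.*.
.**.**

Derivation:
Simulating step by step:
Generation 0 (given above): 23 live cells
Generation 1: 13 live cells
.*.*.*
.*...*
.*....
.*.*..
....*.
*.....
*....*
.*....
Generation 2: 14 live cells
.*..*.
.*..*.
.*....
..*...
......
*.....
**...*
.**.**
Generation 3: 15 live cells
.*..*.
***...
.**...
......
......
**...*
..*.*.
..***.
Generation 4: 18 live cells
(generation 4 grid is the final answer)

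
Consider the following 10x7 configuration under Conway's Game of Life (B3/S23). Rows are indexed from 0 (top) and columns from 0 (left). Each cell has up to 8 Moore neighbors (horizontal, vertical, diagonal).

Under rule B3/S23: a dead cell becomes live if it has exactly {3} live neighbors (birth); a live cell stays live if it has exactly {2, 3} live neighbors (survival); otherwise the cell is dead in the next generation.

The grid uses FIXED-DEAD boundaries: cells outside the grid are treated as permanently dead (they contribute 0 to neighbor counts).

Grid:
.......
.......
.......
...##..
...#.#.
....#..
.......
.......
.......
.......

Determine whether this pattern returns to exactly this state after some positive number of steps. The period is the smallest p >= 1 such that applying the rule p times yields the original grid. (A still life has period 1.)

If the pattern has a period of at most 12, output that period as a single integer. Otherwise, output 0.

Answer: 1

Derivation:
Simulating and comparing each generation to the original:
Gen 0 (original, given above): 5 live cells
Gen 1: 5 live cells, MATCHES original -> period = 1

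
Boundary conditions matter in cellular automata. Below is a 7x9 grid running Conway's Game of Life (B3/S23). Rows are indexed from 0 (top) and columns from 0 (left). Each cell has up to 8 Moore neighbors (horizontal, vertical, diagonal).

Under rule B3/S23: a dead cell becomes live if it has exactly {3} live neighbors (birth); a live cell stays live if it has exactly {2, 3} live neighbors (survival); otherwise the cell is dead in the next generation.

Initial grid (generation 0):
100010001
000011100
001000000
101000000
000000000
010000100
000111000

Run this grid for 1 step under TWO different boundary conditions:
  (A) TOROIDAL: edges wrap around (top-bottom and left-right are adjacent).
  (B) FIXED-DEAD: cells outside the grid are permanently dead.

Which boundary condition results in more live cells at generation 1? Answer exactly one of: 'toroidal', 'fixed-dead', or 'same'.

Under TOROIDAL boundary, generation 1:
000000100
000111000
010101000
010000000
010000000
000011000
100111000
Population = 15

Under FIXED-DEAD boundary, generation 1:
000010000
000111000
010101000
010000000
010000000
000011000
000011000
Population = 13

Comparison: toroidal=15, fixed-dead=13 -> toroidal

Answer: toroidal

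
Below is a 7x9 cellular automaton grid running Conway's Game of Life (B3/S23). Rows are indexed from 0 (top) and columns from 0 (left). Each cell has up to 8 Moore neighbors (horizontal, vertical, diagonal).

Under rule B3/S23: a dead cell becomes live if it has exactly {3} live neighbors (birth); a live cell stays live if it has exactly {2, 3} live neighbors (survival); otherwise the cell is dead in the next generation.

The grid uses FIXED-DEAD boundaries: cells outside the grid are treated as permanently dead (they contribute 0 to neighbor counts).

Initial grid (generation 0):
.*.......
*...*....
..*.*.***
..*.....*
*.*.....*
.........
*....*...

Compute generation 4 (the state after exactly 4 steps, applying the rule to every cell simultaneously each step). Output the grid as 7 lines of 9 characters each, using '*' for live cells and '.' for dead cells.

Answer: .........
.......*.
..*...*..
*......*.
.**......
.........
.........

Derivation:
Simulating step by step:
Generation 0 (given above): 15 live cells
Generation 1: 12 live cells
.........
.*.*.*.*.
.*...*.**
..*.....*
.*.......
.*.......
.........
Generation 2: 14 live cells
.........
..*.*..**
.*..*..**
.**....**
.**......
.........
.........
Generation 3: 11 live cells
.........
...*...**
.*....*..
*..*...**
.**......
.........
.........
Generation 4: 7 live cells
(generation 4 grid is the final answer)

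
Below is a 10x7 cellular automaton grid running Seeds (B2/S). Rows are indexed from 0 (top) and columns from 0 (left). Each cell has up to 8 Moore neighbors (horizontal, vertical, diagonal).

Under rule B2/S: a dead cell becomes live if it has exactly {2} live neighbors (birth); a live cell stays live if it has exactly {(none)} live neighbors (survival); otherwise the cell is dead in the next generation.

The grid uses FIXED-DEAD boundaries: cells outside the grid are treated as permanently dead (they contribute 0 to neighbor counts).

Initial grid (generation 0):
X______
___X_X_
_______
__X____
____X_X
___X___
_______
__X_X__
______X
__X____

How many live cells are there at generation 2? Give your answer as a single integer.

Answer: 14

Derivation:
Simulating step by step:
Generation 0 (given above): 11 live cells
Generation 1: 18 live cells
____X__
____X__
__XXX__
___X_X_
__X__X_
____XX_
__X_X__
___X_X_
_XX__X_
_______
Generation 2: 14 live cells
___X_X_
__X____
_______
_X____X
_______
_XX___X
______X
______X
___X__X
_XX____
Population at generation 2: 14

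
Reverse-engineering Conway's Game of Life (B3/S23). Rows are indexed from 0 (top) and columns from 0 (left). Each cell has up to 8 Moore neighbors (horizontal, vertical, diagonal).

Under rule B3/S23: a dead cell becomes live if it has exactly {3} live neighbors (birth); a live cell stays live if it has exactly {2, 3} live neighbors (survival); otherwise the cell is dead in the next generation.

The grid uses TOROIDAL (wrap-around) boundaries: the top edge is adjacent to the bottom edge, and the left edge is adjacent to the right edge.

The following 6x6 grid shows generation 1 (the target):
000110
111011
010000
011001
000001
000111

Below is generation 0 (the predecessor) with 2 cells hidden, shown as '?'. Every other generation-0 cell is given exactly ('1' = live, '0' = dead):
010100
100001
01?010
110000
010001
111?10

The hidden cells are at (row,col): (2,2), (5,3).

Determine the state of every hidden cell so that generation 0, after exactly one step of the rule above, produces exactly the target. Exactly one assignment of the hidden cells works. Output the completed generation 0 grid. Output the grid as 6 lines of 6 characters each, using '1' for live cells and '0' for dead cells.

Hidden generation-0 cells (in order): (2,2), (5,3).
A hidden cell only influences target cells in its own 3x3 neighborhood. Try each of the 2^2 = 4 assignments, step the completed generation 0 forward once under B3/S23, and compare with the target:
  (2,2)=0 (5,3)=0 -> step reproduces the target at every cell -> ACCEPT
  (2,2)=0 (5,3)=1 -> step gives (0,4)='0' but target has '1' -> reject
  (2,2)=1 (5,3)=0 -> step gives (1,1)='0' but target has '1' -> reject
  (2,2)=1 (5,3)=1 -> step gives (0,4)='0' but target has '1' -> reject
Unique solution: (2,2)=dead, (5,3)=dead.
Check: live-neighbor counts of every cell in the completed generation 0:
544234
333232
532114
433123
654223
444323
Applying B3/S23 to generation 0 with these counts gives:
000110
111011
010000
011001
000001
000111
which matches the target exactly.

Answer: 010100
100001
010010
110000
010001
111010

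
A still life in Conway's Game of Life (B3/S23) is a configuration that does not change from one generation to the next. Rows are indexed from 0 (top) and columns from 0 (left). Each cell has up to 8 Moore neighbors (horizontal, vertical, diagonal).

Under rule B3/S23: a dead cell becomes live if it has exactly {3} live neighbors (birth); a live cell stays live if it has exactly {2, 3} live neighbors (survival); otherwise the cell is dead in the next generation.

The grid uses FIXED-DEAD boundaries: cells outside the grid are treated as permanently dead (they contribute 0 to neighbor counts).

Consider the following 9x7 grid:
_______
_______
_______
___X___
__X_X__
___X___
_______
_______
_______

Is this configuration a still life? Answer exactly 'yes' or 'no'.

Answer: yes

Derivation:
Compute generation 1 and compare to generation 0 (given above):
Generation 1:
_______
_______
_______
___X___
__X_X__
___X___
_______
_______
_______
The grids are IDENTICAL -> still life.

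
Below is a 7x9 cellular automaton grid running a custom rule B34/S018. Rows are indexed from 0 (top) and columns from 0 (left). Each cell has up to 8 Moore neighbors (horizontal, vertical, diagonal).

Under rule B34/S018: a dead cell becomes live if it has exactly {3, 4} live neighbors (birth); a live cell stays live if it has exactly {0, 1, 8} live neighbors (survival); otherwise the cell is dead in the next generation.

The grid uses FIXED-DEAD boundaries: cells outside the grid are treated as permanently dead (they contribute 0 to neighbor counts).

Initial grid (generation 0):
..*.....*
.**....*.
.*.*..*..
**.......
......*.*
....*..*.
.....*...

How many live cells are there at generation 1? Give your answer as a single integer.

Answer: 15

Derivation:
Simulating step by step:
Generation 0 (given above): 15 live cells
Generation 1: 15 live cells
.*......*
...*.....
*..*..*..
..*....*.
......***
....***..
.....*...
Population at generation 1: 15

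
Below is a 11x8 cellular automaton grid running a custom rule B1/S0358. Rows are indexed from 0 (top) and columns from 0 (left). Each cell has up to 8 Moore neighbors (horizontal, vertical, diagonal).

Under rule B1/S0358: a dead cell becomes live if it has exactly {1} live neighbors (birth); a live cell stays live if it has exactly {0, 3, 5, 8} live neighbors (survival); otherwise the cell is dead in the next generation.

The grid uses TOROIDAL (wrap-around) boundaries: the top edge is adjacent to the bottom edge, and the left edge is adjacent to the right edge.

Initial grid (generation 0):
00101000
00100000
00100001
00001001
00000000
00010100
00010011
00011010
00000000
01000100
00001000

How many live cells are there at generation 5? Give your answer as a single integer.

Simulating step by step:
Generation 0 (given above): 18 live cells
Generation 1: 29 live cells
00000000
10001111
00001100
01101100
10100001
10000000
10010010
10000000
11000001
11110010
10000010
Generation 2: 29 live cells
00010000
01001010
00001000
01001100
10000000
10001100
00111110
00011100
11001100
11101000
00001000
Generation 3: 24 live cells
11000011
11000011
00001001
00100011
00100000
00000000
10010010
00010000
10001000
10001010
00000001
Generation 4: 24 live cells
01000000
01011000
00001001
00001000
10000100
10001110
11000110
00000010
00100010
00000000
00111001
Generation 5: 27 live cells
00000011
00000011
01001011
01000000
00000000
10111100
00110100
00011010
01110000
10000000
00000111
Population at generation 5: 27

Answer: 27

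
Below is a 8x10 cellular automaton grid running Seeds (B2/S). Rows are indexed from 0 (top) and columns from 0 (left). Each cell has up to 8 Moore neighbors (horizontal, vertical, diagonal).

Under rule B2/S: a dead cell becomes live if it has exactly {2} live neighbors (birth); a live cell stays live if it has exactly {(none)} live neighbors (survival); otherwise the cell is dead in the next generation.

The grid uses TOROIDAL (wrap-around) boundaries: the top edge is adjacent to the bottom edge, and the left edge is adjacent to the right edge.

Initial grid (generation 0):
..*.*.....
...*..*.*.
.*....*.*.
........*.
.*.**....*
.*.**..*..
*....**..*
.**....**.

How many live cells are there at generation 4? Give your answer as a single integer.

Answer: 20

Derivation:
Simulating step by step:
Generation 0 (given above): 25 live cells
Generation 1: 15 live cells
.....**..*
.*..*....*
..*..*....
.*.***....
.....*.*..
..........
..........
....*.....
Generation 2: 10 live cells
...*....*.
..**....*.
......*...
..........
..**......
......*...
..........
......*...
Generation 3: 15 live cells
....*....*
....*....*
..**...*..
..**......
..........
..**......
.....***..
.......*..
Generation 4: 20 live cells
*..*.*....
*.*..*....
.*......*.
.*..*.....
.*..*.....
....**.*..
..***...*.
....*.....
Population at generation 4: 20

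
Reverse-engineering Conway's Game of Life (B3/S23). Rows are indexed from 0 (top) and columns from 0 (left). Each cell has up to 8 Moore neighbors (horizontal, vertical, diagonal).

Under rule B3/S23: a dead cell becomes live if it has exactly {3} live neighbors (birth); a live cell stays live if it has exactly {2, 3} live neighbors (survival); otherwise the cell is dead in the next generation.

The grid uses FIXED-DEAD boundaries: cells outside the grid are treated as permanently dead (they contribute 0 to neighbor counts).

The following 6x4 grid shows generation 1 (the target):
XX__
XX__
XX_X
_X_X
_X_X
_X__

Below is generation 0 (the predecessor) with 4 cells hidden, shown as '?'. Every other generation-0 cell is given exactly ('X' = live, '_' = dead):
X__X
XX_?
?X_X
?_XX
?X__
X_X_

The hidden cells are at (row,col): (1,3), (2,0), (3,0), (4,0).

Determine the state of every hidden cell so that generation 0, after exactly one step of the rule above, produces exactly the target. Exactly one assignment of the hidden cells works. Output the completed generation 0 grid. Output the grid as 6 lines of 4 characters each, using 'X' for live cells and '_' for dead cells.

Hidden generation-0 cells (in order): (1,3), (2,0), (3,0), (4,0).
A hidden cell only influences target cells in its own 3x3 neighborhood. Try each of the 2^4 = 16 assignments, step the completed generation 0 forward once under B3/S23, and compare with the target:
  (1,3)=_ (2,0)=_ (3,0)=_ (4,0)=_ -> step reproduces the target at every cell -> ACCEPT
  (1,3)=_ (2,0)=_ (3,0)=_ (4,0)=X -> step gives (3,0)='X' but target has '_' -> reject
  (1,3)=_ (2,0)=_ (3,0)=X (4,0)=_ -> step gives (2,0)='_' but target has 'X' -> reject
  (1,3)=_ (2,0)=_ (3,0)=X (4,0)=X -> step gives (2,0)='_' but target has 'X' -> reject
  (1,3)=_ (2,0)=X (3,0)=_ (4,0)=_ -> step gives (1,0)='_' but target has 'X' -> reject
  (1,3)=_ (2,0)=X (3,0)=_ (4,0)=X -> step gives (1,0)='_' but target has 'X' -> reject
  (1,3)=_ (2,0)=X (3,0)=X (4,0)=_ -> step gives (1,0)='_' but target has 'X' -> reject
  (1,3)=_ (2,0)=X (3,0)=X (4,0)=X -> step gives (1,0)='_' but target has 'X' -> reject
  (1,3)=X (2,0)=_ (3,0)=_ (4,0)=_ -> step gives (0,2)='X' but target has '_' -> reject
  (1,3)=X (2,0)=_ (3,0)=_ (4,0)=X -> step gives (0,2)='X' but target has '_' -> reject
  (1,3)=X (2,0)=_ (3,0)=X (4,0)=_ -> step gives (0,2)='X' but target has '_' -> reject
  (1,3)=X (2,0)=_ (3,0)=X (4,0)=X -> step gives (0,2)='X' but target has '_' -> reject
  (1,3)=X (2,0)=X (3,0)=_ (4,0)=_ -> step gives (0,2)='X' but target has '_' -> reject
  (1,3)=X (2,0)=X (3,0)=_ (4,0)=X -> step gives (0,2)='X' but target has '_' -> reject
  (1,3)=X (2,0)=X (3,0)=X (4,0)=_ -> step gives (0,2)='X' but target has '_' -> reject
  (1,3)=X (2,0)=X (3,0)=X (4,0)=X -> step gives (0,2)='X' but target has '_' -> reject
Unique solution: (1,3)=dead, (2,0)=dead, (3,0)=dead, (4,0)=dead.
Check: live-neighbor counts of every cell in the completed generation 0:
2320
3342
3352
2342
2343
1311
Applying B3/S23 to generation 0 with these counts gives:
XX__
XX__
XX_X
_X_X
_X_X
_X__
which matches the target exactly.

Answer: X__X
XX__
_X_X
__XX
_X__
X_X_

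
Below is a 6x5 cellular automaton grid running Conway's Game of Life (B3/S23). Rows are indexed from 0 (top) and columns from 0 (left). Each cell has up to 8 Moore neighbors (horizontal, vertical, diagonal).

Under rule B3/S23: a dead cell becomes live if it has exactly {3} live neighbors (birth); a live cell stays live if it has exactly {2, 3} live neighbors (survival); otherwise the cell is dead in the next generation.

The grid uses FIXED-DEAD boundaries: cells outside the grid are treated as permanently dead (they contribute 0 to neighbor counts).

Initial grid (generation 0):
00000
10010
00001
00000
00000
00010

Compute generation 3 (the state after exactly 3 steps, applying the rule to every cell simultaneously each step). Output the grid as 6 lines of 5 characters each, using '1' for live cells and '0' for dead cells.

Answer: 00000
00000
00000
00000
00000
00000

Derivation:
Simulating step by step:
Generation 0 (given above): 4 live cells
Generation 1: 0 live cells
00000
00000
00000
00000
00000
00000
Generation 2: 0 live cells
00000
00000
00000
00000
00000
00000
Generation 3: 0 live cells
(generation 3 grid is the final answer)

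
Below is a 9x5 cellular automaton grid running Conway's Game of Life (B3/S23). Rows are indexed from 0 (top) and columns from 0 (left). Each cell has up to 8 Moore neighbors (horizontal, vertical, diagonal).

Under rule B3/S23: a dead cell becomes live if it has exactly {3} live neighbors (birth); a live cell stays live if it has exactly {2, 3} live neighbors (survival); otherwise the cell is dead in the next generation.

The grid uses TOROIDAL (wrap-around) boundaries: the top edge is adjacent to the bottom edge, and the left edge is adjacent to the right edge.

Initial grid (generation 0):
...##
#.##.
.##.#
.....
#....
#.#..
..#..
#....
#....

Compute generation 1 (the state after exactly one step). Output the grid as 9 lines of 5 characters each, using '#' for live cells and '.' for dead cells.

Answer: ####.
#....
###.#
##...
.#...
.....
.....
.#...
#....

Derivation:
Simulating step by step:
Generation 0 (given above): 14 live cells
Generation 1: 14 live cells
(generation 1 grid is the final answer)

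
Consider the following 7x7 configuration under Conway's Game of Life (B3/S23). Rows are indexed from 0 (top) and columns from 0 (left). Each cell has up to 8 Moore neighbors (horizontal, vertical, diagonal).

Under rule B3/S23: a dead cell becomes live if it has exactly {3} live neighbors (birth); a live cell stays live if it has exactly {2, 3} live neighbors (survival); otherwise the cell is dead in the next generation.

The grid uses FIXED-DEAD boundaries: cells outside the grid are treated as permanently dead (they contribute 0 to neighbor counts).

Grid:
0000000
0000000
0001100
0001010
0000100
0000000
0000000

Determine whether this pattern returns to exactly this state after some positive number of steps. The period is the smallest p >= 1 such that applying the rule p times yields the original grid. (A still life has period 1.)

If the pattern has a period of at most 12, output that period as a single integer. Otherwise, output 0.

Simulating and comparing each generation to the original:
Gen 0 (original, given above): 5 live cells
Gen 1: 5 live cells, MATCHES original -> period = 1

Answer: 1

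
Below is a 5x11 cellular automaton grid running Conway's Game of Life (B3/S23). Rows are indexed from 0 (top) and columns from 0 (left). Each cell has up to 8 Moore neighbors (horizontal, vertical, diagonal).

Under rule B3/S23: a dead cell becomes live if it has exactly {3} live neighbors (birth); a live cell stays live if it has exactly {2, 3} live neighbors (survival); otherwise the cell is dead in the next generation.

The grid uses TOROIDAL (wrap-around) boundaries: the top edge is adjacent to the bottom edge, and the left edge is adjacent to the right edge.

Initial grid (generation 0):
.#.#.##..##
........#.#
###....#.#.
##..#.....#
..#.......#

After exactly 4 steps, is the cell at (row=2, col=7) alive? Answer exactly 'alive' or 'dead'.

Answer: alive

Derivation:
Simulating step by step:
Generation 0 (given above): 19 live cells
Generation 1: 14 live cells
..#.......#
......###..
..#.....##.
...#.....#.
..####.....
Generation 2: 12 live cells
..#.####...
.......##..
.........#.
........##.
..#.#......
Generation 3: 16 live cells
....#####..
.....#.##..
.......#.#.
........##.
....#.###..
Generation 4: 11 live cells
....#....#.
....##...#.
......##.#.
......#..#.
....#......

Cell (2,7) at generation 4: 1 -> alive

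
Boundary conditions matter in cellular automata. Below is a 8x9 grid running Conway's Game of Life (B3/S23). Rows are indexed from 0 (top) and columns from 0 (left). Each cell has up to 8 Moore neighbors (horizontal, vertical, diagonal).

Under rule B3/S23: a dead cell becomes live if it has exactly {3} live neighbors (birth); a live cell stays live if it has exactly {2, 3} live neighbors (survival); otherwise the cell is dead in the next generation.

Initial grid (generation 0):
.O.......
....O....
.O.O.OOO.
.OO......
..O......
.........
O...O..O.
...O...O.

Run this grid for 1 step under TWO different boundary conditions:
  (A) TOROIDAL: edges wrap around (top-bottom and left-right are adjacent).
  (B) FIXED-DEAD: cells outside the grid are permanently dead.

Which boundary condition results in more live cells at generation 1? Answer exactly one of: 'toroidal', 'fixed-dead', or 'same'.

Answer: toroidal

Derivation:
Under TOROIDAL boundary, generation 1:
.........
..O.OOO..
.O.OOOO..
.O.O..O..
.OO......
.........
........O
........O
Population = 16

Under FIXED-DEAD boundary, generation 1:
.........
..O.OOO..
.O.OOOO..
.O.O..O..
.OO......
.........
.........
.........
Population = 14

Comparison: toroidal=16, fixed-dead=14 -> toroidal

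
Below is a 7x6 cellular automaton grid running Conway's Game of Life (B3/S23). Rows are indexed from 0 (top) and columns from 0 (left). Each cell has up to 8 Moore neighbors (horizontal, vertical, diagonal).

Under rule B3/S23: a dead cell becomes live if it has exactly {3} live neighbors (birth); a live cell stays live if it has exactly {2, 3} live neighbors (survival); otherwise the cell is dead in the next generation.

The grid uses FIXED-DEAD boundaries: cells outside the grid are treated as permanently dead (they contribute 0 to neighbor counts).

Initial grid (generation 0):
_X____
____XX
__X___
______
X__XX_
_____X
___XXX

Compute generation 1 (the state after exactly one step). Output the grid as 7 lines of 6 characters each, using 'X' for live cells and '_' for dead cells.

Simulating step by step:
Generation 0 (given above): 11 live cells
Generation 1: 5 live cells
(generation 1 grid is the final answer)

Answer: ______
______
______
___X__
____X_
_____X
____XX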